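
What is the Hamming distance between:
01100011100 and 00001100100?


XOR: 01101111000
Count of 1s: 6

6


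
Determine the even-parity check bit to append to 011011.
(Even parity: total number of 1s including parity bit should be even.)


Number of 1s in data: 4
Parity bit: 0

0


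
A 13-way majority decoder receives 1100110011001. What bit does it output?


Ones: 7 out of 13
Threshold: 7

1 (7/13 voted 1)


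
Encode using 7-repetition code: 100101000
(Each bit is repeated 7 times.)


Each bit -> 7 copies

111111100000000000000111111100000001111111000000000000000000000


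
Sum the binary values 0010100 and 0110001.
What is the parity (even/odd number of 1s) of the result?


0010100 = 20
0110001 = 49
Sum = 69 = 1000101
1s count = 3

odd parity (3 ones in 1000101)


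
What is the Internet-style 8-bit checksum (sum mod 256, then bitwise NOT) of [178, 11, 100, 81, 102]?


Sum = 472 mod 256 = 216
Complement = 39

39


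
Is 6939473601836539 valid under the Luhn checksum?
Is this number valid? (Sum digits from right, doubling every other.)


Luhn sum = 88
88 mod 10 = 8

Invalid (Luhn sum mod 10 = 8)


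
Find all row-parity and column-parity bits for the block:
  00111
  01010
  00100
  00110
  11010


Row parities: 10101
Column parities: 10101

Row P: 10101, Col P: 10101, Corner: 1


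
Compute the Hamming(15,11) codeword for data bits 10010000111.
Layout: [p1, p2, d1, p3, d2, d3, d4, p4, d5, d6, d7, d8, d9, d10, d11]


Parity bits: p1=0, p2=0, p3=0, p4=1

001000110000111


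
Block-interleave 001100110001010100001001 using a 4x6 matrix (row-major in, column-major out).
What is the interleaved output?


Matrix:
  001100
  110001
  010100
  001001
Read columns: 010001101001101000000101

010001101001101000000101


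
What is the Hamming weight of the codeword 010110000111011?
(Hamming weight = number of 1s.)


Counting 1s in 010110000111011

8


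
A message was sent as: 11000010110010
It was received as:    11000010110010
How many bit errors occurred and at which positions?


XOR: 00000000000000

0 errors (received matches sent)


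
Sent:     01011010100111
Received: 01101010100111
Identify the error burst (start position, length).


XOR: 00110000000000

Burst at position 2, length 2


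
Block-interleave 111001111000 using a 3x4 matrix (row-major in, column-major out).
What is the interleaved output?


Matrix:
  1110
  0111
  1000
Read columns: 101110110010

101110110010


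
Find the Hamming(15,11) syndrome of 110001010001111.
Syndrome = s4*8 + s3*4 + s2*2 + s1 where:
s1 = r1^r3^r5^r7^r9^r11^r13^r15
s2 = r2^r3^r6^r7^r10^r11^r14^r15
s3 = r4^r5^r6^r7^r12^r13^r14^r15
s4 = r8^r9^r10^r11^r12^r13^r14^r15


s1=1, s2=0, s3=1, s4=1

Syndrome = 13 (error at position 13)


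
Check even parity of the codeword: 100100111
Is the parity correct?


Number of 1s: 5

No, parity error (5 ones)


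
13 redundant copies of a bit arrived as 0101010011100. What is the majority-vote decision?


Ones: 6 out of 13
Threshold: 7

0 (6/13 voted 1)


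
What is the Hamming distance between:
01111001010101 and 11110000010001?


XOR: 10001001000100
Count of 1s: 4

4


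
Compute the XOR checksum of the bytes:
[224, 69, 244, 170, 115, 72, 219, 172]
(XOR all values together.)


XOR chain: 224 ^ 69 ^ 244 ^ 170 ^ 115 ^ 72 ^ 219 ^ 172 = 183

183


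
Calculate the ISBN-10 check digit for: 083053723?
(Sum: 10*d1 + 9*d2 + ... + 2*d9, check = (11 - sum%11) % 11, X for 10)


Weighted sum: 181
181 mod 11 = 5

Check digit: 6


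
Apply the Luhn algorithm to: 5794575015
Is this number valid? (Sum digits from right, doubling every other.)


Luhn sum = 37
37 mod 10 = 7

Invalid (Luhn sum mod 10 = 7)


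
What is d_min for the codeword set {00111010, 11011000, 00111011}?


Comparing all pairs, minimum distance: 1
Can detect 0 errors, correct 0 errors

1


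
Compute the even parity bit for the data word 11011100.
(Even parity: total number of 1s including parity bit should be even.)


Number of 1s in data: 5
Parity bit: 1

1


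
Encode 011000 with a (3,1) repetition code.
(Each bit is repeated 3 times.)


Each bit -> 3 copies

000111111000000000


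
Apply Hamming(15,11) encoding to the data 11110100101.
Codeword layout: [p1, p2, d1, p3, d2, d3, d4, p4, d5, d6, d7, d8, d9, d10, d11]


Parity bits: p1=1, p2=1, p3=1, p4=1

111111110100101


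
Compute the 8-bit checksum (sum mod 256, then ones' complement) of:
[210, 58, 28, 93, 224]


Sum = 613 mod 256 = 101
Complement = 154

154


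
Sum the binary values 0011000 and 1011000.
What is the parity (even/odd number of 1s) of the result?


0011000 = 24
1011000 = 88
Sum = 112 = 1110000
1s count = 3

odd parity (3 ones in 1110000)


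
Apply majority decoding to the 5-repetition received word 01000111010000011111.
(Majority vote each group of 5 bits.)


Groups: 01000, 11101, 00000, 11111
Majority votes: 0101

0101


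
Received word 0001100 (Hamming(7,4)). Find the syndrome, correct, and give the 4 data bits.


Syndrome = 1: error at position 1

Data: 0100 (corrected bit 1)


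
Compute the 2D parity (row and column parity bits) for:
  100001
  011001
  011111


Row parities: 011
Column parities: 100111

Row P: 011, Col P: 100111, Corner: 0


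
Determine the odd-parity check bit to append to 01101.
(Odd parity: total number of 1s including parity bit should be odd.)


Number of 1s in data: 3
Parity bit: 0

0


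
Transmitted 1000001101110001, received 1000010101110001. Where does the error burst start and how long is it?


XOR: 0000011000000000

Burst at position 5, length 2


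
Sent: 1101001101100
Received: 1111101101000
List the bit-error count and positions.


XOR: 0010100000100

3 error(s) at position(s): 2, 4, 10


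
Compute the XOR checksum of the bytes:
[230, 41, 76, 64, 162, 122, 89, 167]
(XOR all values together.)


XOR chain: 230 ^ 41 ^ 76 ^ 64 ^ 162 ^ 122 ^ 89 ^ 167 = 229

229


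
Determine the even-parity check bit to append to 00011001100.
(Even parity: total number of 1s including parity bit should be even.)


Number of 1s in data: 4
Parity bit: 0

0


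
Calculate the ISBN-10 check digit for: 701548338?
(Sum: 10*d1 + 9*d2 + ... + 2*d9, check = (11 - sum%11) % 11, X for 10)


Weighted sum: 214
214 mod 11 = 5

Check digit: 6


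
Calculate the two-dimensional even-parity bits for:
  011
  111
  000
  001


Row parities: 0101
Column parities: 101

Row P: 0101, Col P: 101, Corner: 0


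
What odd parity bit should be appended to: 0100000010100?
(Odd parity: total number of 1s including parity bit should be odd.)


Number of 1s in data: 3
Parity bit: 0

0


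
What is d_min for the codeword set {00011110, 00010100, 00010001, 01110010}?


Comparing all pairs, minimum distance: 2
Can detect 1 errors, correct 0 errors

2


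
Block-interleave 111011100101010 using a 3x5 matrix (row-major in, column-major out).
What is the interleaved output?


Matrix:
  11101
  11001
  01010
Read columns: 110111100001110

110111100001110


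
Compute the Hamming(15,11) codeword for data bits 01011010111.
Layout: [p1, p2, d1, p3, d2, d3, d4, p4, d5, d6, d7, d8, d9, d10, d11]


Parity bits: p1=0, p2=0, p3=1, p4=1

000110111010111


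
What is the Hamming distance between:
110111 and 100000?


XOR: 010111
Count of 1s: 4

4


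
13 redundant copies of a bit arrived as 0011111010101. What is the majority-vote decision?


Ones: 8 out of 13
Threshold: 7

1 (8/13 voted 1)


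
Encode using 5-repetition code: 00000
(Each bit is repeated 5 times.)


Each bit -> 5 copies

0000000000000000000000000


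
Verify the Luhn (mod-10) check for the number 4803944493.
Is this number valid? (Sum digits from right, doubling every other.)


Luhn sum = 56
56 mod 10 = 6

Invalid (Luhn sum mod 10 = 6)


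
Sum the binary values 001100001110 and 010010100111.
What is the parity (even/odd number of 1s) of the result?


001100001110 = 782
010010100111 = 1191
Sum = 1973 = 11110110101
1s count = 8

even parity (8 ones in 11110110101)


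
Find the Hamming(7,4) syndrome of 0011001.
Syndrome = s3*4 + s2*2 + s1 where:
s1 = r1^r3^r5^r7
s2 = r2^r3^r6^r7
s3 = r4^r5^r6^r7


s1=0, s2=0, s3=0

Syndrome = 0 (no error)


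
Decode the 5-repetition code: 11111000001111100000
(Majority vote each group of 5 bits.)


Groups: 11111, 00000, 11111, 00000
Majority votes: 1010

1010


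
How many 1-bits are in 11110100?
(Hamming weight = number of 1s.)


Counting 1s in 11110100

5


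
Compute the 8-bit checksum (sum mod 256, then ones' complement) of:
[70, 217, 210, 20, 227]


Sum = 744 mod 256 = 232
Complement = 23

23


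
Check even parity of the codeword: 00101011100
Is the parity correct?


Number of 1s: 5

No, parity error (5 ones)


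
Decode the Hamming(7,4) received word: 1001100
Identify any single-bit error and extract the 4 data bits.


Syndrome = 0: no error detected

Data: 0100 (no errors)


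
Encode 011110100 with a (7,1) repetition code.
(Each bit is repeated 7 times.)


Each bit -> 7 copies

000000011111111111111111111111111110000000111111100000000000000


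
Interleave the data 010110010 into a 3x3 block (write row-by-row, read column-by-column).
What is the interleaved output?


Matrix:
  010
  110
  010
Read columns: 010111000

010111000


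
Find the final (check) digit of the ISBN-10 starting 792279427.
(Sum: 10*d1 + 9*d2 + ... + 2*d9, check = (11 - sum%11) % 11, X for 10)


Weighted sum: 304
304 mod 11 = 7

Check digit: 4


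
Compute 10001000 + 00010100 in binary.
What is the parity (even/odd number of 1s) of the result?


10001000 = 136
00010100 = 20
Sum = 156 = 10011100
1s count = 4

even parity (4 ones in 10011100)


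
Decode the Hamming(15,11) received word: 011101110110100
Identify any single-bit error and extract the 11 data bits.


Syndrome = 0: no error detected

Data: 10110110100 (no errors)


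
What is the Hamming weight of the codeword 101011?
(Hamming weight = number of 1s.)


Counting 1s in 101011

4


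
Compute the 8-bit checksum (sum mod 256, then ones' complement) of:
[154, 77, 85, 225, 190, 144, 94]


Sum = 969 mod 256 = 201
Complement = 54

54


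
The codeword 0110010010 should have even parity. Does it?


Number of 1s: 4

Yes, parity is correct (4 ones)


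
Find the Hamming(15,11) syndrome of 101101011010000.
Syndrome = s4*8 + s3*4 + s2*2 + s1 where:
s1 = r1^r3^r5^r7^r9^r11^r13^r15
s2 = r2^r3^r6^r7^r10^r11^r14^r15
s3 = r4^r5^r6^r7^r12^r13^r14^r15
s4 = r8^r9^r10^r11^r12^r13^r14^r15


s1=0, s2=1, s3=0, s4=1

Syndrome = 10 (error at position 10)


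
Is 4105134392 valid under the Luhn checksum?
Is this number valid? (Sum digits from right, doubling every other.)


Luhn sum = 41
41 mod 10 = 1

Invalid (Luhn sum mod 10 = 1)


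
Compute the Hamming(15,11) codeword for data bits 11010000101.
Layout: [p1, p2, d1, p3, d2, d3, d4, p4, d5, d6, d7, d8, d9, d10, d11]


Parity bits: p1=1, p2=1, p3=0, p4=0

111010100000101


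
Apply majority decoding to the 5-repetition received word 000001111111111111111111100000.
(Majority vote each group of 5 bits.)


Groups: 00000, 11111, 11111, 11111, 11111, 00000
Majority votes: 011110

011110


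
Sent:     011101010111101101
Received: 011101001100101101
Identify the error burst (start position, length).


XOR: 000000011011000000

Burst at position 7, length 5


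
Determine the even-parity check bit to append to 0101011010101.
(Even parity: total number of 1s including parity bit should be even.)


Number of 1s in data: 7
Parity bit: 1

1


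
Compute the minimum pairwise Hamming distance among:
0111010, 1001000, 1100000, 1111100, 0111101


Comparing all pairs, minimum distance: 2
Can detect 1 errors, correct 0 errors

2


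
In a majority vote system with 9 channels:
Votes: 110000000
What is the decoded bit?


Ones: 2 out of 9
Threshold: 5

0 (2/9 voted 1)


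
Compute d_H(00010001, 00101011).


XOR: 00111010
Count of 1s: 4

4


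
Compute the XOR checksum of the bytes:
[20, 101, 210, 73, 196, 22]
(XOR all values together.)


XOR chain: 20 ^ 101 ^ 210 ^ 73 ^ 196 ^ 22 = 56

56


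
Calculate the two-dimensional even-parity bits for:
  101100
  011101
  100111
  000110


Row parities: 1000
Column parities: 010000

Row P: 1000, Col P: 010000, Corner: 1


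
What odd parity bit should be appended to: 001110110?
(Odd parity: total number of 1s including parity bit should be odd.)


Number of 1s in data: 5
Parity bit: 0

0


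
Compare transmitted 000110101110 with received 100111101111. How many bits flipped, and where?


XOR: 100001000001

3 error(s) at position(s): 0, 5, 11


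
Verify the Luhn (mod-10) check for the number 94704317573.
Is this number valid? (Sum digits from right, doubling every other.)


Luhn sum = 53
53 mod 10 = 3

Invalid (Luhn sum mod 10 = 3)


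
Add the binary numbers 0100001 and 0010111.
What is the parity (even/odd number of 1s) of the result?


0100001 = 33
0010111 = 23
Sum = 56 = 111000
1s count = 3

odd parity (3 ones in 111000)


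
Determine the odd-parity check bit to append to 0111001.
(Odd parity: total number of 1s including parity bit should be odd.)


Number of 1s in data: 4
Parity bit: 1

1


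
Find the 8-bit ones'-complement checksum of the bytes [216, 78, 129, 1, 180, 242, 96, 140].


Sum = 1082 mod 256 = 58
Complement = 197

197


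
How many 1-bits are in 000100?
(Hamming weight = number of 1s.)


Counting 1s in 000100

1


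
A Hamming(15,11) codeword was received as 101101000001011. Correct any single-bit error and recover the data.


Syndrome = 13: error at position 13

Data: 10100001111 (corrected bit 13)


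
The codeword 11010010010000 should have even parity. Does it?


Number of 1s: 5

No, parity error (5 ones)


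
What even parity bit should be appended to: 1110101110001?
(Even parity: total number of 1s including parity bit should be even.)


Number of 1s in data: 8
Parity bit: 0

0


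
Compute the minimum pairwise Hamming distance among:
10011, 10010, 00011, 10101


Comparing all pairs, minimum distance: 1
Can detect 0 errors, correct 0 errors

1


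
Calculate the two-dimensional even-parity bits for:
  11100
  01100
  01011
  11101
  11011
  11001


Row parities: 101001
Column parities: 00100

Row P: 101001, Col P: 00100, Corner: 1


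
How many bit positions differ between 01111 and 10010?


XOR: 11101
Count of 1s: 4

4


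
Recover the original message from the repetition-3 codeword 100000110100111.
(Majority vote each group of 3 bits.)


Groups: 100, 000, 110, 100, 111
Majority votes: 00101

00101


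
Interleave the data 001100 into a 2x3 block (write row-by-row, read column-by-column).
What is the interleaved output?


Matrix:
  001
  100
Read columns: 010010

010010


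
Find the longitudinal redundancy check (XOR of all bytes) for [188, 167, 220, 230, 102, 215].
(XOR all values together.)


XOR chain: 188 ^ 167 ^ 220 ^ 230 ^ 102 ^ 215 = 144

144


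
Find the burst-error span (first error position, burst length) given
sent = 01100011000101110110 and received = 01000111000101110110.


XOR: 00100100000000000000

Burst at position 2, length 4


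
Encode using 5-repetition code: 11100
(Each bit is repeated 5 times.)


Each bit -> 5 copies

1111111111111110000000000


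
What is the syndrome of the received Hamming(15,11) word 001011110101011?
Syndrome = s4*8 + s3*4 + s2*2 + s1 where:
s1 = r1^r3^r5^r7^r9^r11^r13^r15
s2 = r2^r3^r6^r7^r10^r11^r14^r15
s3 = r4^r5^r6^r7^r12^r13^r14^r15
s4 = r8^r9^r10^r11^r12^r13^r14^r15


s1=0, s2=0, s3=0, s4=1

Syndrome = 8 (error at position 8)


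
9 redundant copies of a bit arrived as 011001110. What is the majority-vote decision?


Ones: 5 out of 9
Threshold: 5

1 (5/9 voted 1)


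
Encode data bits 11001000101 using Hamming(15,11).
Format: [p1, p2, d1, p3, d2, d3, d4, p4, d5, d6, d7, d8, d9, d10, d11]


Parity bits: p1=1, p2=0, p3=1, p4=1

101110011000101


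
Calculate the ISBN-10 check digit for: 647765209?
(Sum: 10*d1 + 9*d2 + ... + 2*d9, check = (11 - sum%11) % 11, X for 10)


Weighted sum: 288
288 mod 11 = 2

Check digit: 9


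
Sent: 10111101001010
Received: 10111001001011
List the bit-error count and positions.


XOR: 00000100000001

2 error(s) at position(s): 5, 13


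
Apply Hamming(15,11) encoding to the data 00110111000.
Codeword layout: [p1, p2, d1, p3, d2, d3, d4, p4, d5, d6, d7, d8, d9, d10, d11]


Parity bits: p1=0, p2=0, p3=1, p4=1

000101110111000


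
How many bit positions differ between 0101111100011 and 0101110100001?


XOR: 0000001000010
Count of 1s: 2

2


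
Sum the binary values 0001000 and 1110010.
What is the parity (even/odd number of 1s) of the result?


0001000 = 8
1110010 = 114
Sum = 122 = 1111010
1s count = 5

odd parity (5 ones in 1111010)


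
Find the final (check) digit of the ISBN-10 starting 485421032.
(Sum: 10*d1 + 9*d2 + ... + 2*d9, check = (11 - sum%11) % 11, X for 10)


Weighted sum: 210
210 mod 11 = 1

Check digit: X


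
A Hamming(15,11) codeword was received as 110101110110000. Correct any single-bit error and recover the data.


Syndrome = 15: error at position 15

Data: 00110110001 (corrected bit 15)


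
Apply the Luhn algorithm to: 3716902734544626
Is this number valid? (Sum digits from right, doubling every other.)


Luhn sum = 80
80 mod 10 = 0

Valid (Luhn sum mod 10 = 0)


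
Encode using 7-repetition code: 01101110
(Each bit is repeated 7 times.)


Each bit -> 7 copies

00000001111111111111100000001111111111111111111110000000


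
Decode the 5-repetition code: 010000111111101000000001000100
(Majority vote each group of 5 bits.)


Groups: 01000, 01111, 11101, 00000, 00010, 00100
Majority votes: 011000

011000


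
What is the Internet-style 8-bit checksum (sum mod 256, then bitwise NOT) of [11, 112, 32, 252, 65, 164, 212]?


Sum = 848 mod 256 = 80
Complement = 175

175


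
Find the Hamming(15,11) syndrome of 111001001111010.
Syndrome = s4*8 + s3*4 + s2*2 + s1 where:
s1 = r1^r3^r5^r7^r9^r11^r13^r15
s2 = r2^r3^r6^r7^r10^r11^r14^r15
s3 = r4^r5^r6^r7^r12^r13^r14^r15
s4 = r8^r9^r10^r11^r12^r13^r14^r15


s1=0, s2=0, s3=1, s4=1

Syndrome = 12 (error at position 12)


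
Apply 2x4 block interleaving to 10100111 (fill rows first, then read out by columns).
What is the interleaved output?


Matrix:
  1010
  0111
Read columns: 10011101

10011101


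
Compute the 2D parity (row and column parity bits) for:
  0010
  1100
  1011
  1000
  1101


Row parities: 10111
Column parities: 0000

Row P: 10111, Col P: 0000, Corner: 0


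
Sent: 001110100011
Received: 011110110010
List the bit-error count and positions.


XOR: 010000010001

3 error(s) at position(s): 1, 7, 11


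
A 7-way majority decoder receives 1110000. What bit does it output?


Ones: 3 out of 7
Threshold: 4

0 (3/7 voted 1)


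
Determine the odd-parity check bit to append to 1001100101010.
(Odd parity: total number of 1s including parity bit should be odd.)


Number of 1s in data: 6
Parity bit: 1

1


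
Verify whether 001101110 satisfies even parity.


Number of 1s: 5

No, parity error (5 ones)


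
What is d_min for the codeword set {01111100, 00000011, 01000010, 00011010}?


Comparing all pairs, minimum distance: 2
Can detect 1 errors, correct 0 errors

2


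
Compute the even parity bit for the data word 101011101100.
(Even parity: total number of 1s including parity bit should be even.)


Number of 1s in data: 7
Parity bit: 1

1


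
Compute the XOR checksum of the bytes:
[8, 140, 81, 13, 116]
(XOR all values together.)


XOR chain: 8 ^ 140 ^ 81 ^ 13 ^ 116 = 172

172


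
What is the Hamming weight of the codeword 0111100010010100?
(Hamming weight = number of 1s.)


Counting 1s in 0111100010010100

7


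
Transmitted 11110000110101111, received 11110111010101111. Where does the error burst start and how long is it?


XOR: 00000111100000000

Burst at position 5, length 4


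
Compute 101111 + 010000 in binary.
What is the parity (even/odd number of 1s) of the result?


101111 = 47
010000 = 16
Sum = 63 = 111111
1s count = 6

even parity (6 ones in 111111)


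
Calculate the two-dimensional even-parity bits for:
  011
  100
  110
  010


Row parities: 0101
Column parities: 011

Row P: 0101, Col P: 011, Corner: 0


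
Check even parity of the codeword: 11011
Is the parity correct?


Number of 1s: 4

Yes, parity is correct (4 ones)


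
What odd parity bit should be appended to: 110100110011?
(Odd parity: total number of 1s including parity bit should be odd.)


Number of 1s in data: 7
Parity bit: 0

0


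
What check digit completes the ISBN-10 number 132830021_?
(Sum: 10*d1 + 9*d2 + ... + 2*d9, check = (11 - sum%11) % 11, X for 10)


Weighted sum: 135
135 mod 11 = 3

Check digit: 8


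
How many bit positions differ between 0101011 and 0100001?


XOR: 0001010
Count of 1s: 2

2


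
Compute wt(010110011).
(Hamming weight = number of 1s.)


Counting 1s in 010110011

5


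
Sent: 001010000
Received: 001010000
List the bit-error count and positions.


XOR: 000000000

0 errors (received matches sent)


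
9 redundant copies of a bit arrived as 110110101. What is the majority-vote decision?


Ones: 6 out of 9
Threshold: 5

1 (6/9 voted 1)


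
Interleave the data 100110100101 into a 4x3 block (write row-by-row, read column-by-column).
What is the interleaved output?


Matrix:
  100
  110
  100
  101
Read columns: 111101000001

111101000001


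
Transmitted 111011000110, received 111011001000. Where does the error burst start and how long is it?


XOR: 000000001110

Burst at position 8, length 3


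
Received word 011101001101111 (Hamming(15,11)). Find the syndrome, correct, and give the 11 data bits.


Syndrome = 0: no error detected

Data: 10101101111 (no errors)


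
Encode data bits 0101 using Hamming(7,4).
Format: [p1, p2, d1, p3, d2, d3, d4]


Parity bits: p1=0, p2=1, p3=0

0100101


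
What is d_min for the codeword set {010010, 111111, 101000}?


Comparing all pairs, minimum distance: 4
Can detect 3 errors, correct 1 errors

4


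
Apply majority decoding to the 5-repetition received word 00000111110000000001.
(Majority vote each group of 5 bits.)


Groups: 00000, 11111, 00000, 00001
Majority votes: 0100

0100


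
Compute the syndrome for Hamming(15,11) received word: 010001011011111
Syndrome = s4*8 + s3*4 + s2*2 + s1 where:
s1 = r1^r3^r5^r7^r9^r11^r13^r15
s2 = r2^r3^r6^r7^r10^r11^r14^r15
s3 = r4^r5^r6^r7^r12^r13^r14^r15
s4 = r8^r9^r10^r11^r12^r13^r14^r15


s1=0, s2=1, s3=1, s4=1

Syndrome = 14 (error at position 14)


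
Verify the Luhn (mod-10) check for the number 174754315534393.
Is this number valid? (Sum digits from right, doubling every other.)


Luhn sum = 65
65 mod 10 = 5

Invalid (Luhn sum mod 10 = 5)


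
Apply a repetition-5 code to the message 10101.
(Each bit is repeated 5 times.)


Each bit -> 5 copies

1111100000111110000011111


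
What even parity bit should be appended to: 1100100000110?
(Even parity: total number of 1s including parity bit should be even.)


Number of 1s in data: 5
Parity bit: 1

1


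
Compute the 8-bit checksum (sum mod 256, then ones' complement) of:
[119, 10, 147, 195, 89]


Sum = 560 mod 256 = 48
Complement = 207

207


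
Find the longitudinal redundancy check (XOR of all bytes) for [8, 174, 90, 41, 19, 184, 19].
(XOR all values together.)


XOR chain: 8 ^ 174 ^ 90 ^ 41 ^ 19 ^ 184 ^ 19 = 109

109


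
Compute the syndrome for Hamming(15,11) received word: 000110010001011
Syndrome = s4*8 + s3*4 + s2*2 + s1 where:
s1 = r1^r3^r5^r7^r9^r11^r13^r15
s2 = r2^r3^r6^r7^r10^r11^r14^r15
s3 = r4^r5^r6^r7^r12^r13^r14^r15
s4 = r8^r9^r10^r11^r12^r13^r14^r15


s1=0, s2=0, s3=1, s4=0

Syndrome = 4 (error at position 4)


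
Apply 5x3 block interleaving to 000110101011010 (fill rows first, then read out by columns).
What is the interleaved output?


Matrix:
  000
  110
  101
  011
  010
Read columns: 011000101100110

011000101100110


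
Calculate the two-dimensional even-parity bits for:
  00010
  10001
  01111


Row parities: 100
Column parities: 11100

Row P: 100, Col P: 11100, Corner: 1


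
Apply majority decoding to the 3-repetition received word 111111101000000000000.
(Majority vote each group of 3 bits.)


Groups: 111, 111, 101, 000, 000, 000, 000
Majority votes: 1110000

1110000


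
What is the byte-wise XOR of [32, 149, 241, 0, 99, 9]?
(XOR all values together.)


XOR chain: 32 ^ 149 ^ 241 ^ 0 ^ 99 ^ 9 = 46

46


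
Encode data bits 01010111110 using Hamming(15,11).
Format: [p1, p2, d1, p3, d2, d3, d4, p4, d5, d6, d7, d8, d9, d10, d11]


Parity bits: p1=0, p2=0, p3=1, p4=1

000110110111110


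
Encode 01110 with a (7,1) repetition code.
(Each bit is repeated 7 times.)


Each bit -> 7 copies

00000001111111111111111111110000000


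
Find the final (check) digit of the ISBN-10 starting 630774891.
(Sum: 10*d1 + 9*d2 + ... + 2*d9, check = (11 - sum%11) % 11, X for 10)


Weighted sum: 259
259 mod 11 = 6

Check digit: 5


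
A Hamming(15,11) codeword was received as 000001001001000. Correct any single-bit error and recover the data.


Syndrome = 3: error at position 3

Data: 10101001000 (corrected bit 3)


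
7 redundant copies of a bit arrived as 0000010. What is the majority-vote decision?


Ones: 1 out of 7
Threshold: 4

0 (1/7 voted 1)


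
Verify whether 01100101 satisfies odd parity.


Number of 1s: 4

No, parity error (4 ones)


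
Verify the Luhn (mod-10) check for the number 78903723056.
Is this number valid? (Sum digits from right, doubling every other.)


Luhn sum = 46
46 mod 10 = 6

Invalid (Luhn sum mod 10 = 6)


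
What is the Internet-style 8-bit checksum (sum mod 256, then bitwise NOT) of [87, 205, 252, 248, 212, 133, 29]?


Sum = 1166 mod 256 = 142
Complement = 113

113


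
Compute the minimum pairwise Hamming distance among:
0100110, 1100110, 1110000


Comparing all pairs, minimum distance: 1
Can detect 0 errors, correct 0 errors

1


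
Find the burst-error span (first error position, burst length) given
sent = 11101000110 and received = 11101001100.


XOR: 00000001010

Burst at position 7, length 3


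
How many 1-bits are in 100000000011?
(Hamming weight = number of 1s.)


Counting 1s in 100000000011

3


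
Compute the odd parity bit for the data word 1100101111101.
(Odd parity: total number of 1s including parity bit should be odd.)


Number of 1s in data: 9
Parity bit: 0

0


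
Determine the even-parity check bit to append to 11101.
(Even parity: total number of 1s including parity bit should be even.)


Number of 1s in data: 4
Parity bit: 0

0


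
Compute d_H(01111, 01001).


XOR: 00110
Count of 1s: 2

2


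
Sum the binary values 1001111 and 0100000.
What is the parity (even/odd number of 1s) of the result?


1001111 = 79
0100000 = 32
Sum = 111 = 1101111
1s count = 6

even parity (6 ones in 1101111)


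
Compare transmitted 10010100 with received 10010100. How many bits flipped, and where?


XOR: 00000000

0 errors (received matches sent)


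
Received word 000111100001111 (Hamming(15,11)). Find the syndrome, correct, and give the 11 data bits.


Syndrome = 0: no error detected

Data: 01110001111 (no errors)


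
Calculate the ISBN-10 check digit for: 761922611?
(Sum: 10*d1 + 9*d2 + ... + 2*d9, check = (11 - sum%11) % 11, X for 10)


Weighted sum: 246
246 mod 11 = 4

Check digit: 7


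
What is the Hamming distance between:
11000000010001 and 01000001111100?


XOR: 10000001101101
Count of 1s: 6

6


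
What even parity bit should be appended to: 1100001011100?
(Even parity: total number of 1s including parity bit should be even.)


Number of 1s in data: 6
Parity bit: 0

0


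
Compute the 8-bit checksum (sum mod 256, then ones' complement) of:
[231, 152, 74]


Sum = 457 mod 256 = 201
Complement = 54

54


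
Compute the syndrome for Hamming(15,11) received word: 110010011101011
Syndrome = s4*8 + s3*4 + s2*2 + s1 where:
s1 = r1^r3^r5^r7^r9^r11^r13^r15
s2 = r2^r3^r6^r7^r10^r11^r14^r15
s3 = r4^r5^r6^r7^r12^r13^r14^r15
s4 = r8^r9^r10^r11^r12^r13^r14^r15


s1=0, s2=0, s3=0, s4=0

Syndrome = 0 (no error)


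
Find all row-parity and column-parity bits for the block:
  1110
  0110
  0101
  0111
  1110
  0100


Row parities: 100111
Column parities: 0000

Row P: 100111, Col P: 0000, Corner: 0


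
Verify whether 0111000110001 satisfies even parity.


Number of 1s: 6

Yes, parity is correct (6 ones)


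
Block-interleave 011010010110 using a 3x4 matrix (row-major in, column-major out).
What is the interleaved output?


Matrix:
  0110
  1001
  0110
Read columns: 010101101010

010101101010


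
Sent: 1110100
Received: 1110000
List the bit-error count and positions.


XOR: 0000100

1 error(s) at position(s): 4


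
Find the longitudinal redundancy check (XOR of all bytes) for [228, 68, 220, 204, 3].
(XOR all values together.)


XOR chain: 228 ^ 68 ^ 220 ^ 204 ^ 3 = 179

179


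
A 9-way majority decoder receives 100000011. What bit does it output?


Ones: 3 out of 9
Threshold: 5

0 (3/9 voted 1)


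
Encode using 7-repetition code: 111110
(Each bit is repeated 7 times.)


Each bit -> 7 copies

111111111111111111111111111111111110000000


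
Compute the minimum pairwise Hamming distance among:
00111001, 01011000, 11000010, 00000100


Comparing all pairs, minimum distance: 3
Can detect 2 errors, correct 1 errors

3


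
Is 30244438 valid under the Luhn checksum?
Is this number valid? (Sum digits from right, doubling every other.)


Luhn sum = 40
40 mod 10 = 0

Valid (Luhn sum mod 10 = 0)


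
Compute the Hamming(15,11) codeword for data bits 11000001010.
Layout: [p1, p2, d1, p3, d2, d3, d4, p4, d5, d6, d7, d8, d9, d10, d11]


Parity bits: p1=0, p2=0, p3=1, p4=0

001110000001010


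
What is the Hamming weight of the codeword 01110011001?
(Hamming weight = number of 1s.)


Counting 1s in 01110011001

6


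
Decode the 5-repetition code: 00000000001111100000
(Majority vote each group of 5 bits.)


Groups: 00000, 00000, 11111, 00000
Majority votes: 0010

0010


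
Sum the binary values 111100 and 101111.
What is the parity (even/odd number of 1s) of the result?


111100 = 60
101111 = 47
Sum = 107 = 1101011
1s count = 5

odd parity (5 ones in 1101011)


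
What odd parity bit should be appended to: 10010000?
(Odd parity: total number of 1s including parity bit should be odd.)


Number of 1s in data: 2
Parity bit: 1

1


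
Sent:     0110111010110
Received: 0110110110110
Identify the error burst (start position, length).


XOR: 0000001100000

Burst at position 6, length 2


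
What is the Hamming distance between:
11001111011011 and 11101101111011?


XOR: 00100010100000
Count of 1s: 3

3


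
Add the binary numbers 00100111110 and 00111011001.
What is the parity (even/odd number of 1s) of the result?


00100111110 = 318
00111011001 = 473
Sum = 791 = 1100010111
1s count = 6

even parity (6 ones in 1100010111)


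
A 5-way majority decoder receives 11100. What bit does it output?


Ones: 3 out of 5
Threshold: 3

1 (3/5 voted 1)


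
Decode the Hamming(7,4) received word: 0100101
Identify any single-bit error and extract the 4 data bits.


Syndrome = 0: no error detected

Data: 0101 (no errors)


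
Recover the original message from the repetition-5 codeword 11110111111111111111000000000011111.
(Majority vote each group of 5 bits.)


Groups: 11110, 11111, 11111, 11111, 00000, 00000, 11111
Majority votes: 1111001

1111001


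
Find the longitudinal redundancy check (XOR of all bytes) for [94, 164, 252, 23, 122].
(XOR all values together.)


XOR chain: 94 ^ 164 ^ 252 ^ 23 ^ 122 = 107

107


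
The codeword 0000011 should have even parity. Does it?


Number of 1s: 2

Yes, parity is correct (2 ones)


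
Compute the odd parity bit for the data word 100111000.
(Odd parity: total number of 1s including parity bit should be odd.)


Number of 1s in data: 4
Parity bit: 1

1


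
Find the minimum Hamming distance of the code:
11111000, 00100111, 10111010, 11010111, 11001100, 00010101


Comparing all pairs, minimum distance: 2
Can detect 1 errors, correct 0 errors

2


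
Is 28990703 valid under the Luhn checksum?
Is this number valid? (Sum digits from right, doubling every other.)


Luhn sum = 40
40 mod 10 = 0

Valid (Luhn sum mod 10 = 0)


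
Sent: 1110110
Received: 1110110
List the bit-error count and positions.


XOR: 0000000

0 errors (received matches sent)


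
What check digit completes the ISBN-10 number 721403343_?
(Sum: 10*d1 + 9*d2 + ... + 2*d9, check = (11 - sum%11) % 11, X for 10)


Weighted sum: 169
169 mod 11 = 4

Check digit: 7


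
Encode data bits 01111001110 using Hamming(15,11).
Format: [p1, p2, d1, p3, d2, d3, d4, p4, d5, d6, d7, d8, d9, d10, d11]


Parity bits: p1=0, p2=1, p3=0, p4=0

010011101001110


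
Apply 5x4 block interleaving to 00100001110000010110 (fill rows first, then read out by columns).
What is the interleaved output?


Matrix:
  0010
  0001
  1100
  0001
  0110
Read columns: 00100001011000101010

00100001011000101010


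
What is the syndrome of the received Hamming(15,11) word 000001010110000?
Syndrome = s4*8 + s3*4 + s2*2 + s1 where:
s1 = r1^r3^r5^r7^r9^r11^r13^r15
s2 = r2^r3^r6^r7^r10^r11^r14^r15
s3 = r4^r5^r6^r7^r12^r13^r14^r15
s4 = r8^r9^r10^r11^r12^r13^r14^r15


s1=1, s2=1, s3=1, s4=1

Syndrome = 15 (error at position 15)


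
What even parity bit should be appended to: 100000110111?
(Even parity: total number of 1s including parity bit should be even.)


Number of 1s in data: 6
Parity bit: 0

0


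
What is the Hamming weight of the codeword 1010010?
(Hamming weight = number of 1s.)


Counting 1s in 1010010

3


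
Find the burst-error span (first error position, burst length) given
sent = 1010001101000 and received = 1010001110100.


XOR: 0000000011100

Burst at position 8, length 3


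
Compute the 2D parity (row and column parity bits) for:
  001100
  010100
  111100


Row parities: 000
Column parities: 100100

Row P: 000, Col P: 100100, Corner: 0


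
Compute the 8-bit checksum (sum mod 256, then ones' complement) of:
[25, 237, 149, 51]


Sum = 462 mod 256 = 206
Complement = 49

49


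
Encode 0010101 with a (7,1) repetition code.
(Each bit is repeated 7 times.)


Each bit -> 7 copies

0000000000000011111110000000111111100000001111111


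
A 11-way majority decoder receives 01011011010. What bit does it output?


Ones: 6 out of 11
Threshold: 6

1 (6/11 voted 1)


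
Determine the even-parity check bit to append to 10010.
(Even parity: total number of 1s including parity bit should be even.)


Number of 1s in data: 2
Parity bit: 0

0


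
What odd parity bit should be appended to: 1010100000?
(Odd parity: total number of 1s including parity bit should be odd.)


Number of 1s in data: 3
Parity bit: 0

0


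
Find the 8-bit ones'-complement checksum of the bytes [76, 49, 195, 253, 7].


Sum = 580 mod 256 = 68
Complement = 187

187


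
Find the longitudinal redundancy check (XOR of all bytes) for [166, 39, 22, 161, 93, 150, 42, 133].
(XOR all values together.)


XOR chain: 166 ^ 39 ^ 22 ^ 161 ^ 93 ^ 150 ^ 42 ^ 133 = 82

82


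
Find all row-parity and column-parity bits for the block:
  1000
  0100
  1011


Row parities: 111
Column parities: 0111

Row P: 111, Col P: 0111, Corner: 1


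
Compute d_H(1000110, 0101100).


XOR: 1101010
Count of 1s: 4

4


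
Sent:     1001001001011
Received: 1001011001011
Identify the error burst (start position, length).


XOR: 0000010000000

Burst at position 5, length 1


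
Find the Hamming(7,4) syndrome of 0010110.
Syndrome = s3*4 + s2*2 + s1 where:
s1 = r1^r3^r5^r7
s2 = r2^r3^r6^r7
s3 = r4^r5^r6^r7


s1=0, s2=0, s3=0

Syndrome = 0 (no error)


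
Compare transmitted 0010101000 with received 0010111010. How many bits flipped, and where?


XOR: 0000010010

2 error(s) at position(s): 5, 8


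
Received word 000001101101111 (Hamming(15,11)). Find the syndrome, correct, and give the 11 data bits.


Syndrome = 2: error at position 2

Data: 00111101111 (corrected bit 2)


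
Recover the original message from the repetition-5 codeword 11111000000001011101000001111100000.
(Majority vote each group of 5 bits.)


Groups: 11111, 00000, 00010, 11101, 00000, 11111, 00000
Majority votes: 1001010

1001010


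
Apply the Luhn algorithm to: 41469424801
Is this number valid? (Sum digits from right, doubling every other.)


Luhn sum = 49
49 mod 10 = 9

Invalid (Luhn sum mod 10 = 9)


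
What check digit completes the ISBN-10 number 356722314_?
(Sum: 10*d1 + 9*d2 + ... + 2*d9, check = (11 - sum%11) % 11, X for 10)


Weighted sum: 217
217 mod 11 = 8

Check digit: 3


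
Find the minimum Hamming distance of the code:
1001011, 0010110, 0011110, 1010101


Comparing all pairs, minimum distance: 1
Can detect 0 errors, correct 0 errors

1


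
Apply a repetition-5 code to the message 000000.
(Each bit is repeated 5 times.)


Each bit -> 5 copies

000000000000000000000000000000


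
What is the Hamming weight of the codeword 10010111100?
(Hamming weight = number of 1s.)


Counting 1s in 10010111100

6


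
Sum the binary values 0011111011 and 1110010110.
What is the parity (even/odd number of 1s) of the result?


0011111011 = 251
1110010110 = 918
Sum = 1169 = 10010010001
1s count = 4

even parity (4 ones in 10010010001)


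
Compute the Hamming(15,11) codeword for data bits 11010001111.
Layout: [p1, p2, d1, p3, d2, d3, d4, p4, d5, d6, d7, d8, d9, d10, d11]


Parity bits: p1=1, p2=0, p3=0, p4=0

101010100001111


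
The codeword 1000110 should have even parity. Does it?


Number of 1s: 3

No, parity error (3 ones)


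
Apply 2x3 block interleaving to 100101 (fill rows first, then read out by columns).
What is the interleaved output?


Matrix:
  100
  101
Read columns: 110001

110001


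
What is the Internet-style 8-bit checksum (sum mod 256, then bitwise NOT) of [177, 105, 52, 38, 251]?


Sum = 623 mod 256 = 111
Complement = 144

144


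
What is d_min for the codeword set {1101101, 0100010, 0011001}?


Comparing all pairs, minimum distance: 4
Can detect 3 errors, correct 1 errors

4


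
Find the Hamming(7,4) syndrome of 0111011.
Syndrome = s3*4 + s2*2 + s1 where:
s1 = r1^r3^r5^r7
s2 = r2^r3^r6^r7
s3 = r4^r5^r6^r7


s1=0, s2=0, s3=1

Syndrome = 4 (error at position 4)


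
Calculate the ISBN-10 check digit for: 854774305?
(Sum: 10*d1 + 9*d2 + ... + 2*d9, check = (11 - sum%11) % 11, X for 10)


Weighted sum: 290
290 mod 11 = 4

Check digit: 7


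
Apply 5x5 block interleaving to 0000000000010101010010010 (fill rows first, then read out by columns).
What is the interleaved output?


Matrix:
  00000
  00000
  01010
  10100
  10010
Read columns: 0001100100000100010100000

0001100100000100010100000


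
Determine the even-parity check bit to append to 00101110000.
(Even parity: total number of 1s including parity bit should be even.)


Number of 1s in data: 4
Parity bit: 0

0
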